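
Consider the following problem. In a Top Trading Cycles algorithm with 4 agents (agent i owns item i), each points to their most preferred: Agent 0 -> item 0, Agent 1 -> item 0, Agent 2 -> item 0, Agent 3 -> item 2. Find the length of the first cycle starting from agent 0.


Step 1: Trace the pointer graph from agent 0: 0 -> 0
Step 2: A cycle is detected when we revisit agent 0
Step 3: The cycle is: 0 -> 0
Step 4: Cycle length = 1

1


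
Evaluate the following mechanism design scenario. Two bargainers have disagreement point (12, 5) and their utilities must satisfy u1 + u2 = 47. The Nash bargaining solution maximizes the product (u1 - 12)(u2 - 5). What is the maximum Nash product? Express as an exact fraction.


Step 1: The Nash solution splits surplus symmetrically above the disagreement point
Step 2: u1 = (total + d1 - d2)/2 = (47 + 12 - 5)/2 = 27
Step 3: u2 = (total - d1 + d2)/2 = (47 - 12 + 5)/2 = 20
Step 4: Nash product = (27 - 12) * (20 - 5)
Step 5: = 15 * 15 = 225

225


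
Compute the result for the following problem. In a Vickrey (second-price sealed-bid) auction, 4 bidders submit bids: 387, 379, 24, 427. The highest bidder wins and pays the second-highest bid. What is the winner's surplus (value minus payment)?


Step 1: Sort bids in descending order: 427, 387, 379, 24
Step 2: The winning bid is the highest: 427
Step 3: The payment equals the second-highest bid: 387
Step 4: Surplus = winner's bid - payment = 427 - 387 = 40

40


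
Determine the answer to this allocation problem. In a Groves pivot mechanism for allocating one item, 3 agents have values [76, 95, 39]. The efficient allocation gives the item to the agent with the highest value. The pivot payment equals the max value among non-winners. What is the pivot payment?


Step 1: The efficient winner is agent 1 with value 95
Step 2: Other agents' values: [76, 39]
Step 3: Pivot payment = max(others) = 76
Step 4: The winner pays 76

76


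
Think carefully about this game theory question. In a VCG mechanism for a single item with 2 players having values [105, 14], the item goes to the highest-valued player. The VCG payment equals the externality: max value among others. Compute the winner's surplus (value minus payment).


Step 1: The winner is the agent with the highest value: agent 0 with value 105
Step 2: Values of other agents: [14]
Step 3: VCG payment = max of others' values = 14
Step 4: Surplus = 105 - 14 = 91

91


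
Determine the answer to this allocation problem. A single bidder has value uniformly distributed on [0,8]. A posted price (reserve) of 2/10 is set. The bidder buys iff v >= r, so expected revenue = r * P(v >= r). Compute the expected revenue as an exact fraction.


Step 1: Posted price r = 1/5, value support [0,8]
Step 2: P(v >= r) = (8 - 1/5)/8 = 39/40
Step 3: Expected revenue = r * P(v >= r) = 1/5 * 39/40
Step 4: Revenue = 39/200

39/200


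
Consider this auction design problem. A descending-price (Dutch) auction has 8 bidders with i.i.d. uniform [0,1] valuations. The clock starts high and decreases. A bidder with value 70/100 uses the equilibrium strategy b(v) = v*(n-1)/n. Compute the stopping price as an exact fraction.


Step 1: Dutch auctions are strategically equivalent to first-price auctions
Step 2: The equilibrium bid is b(v) = v*(n-1)/n
Step 3: b = 7/10 * 7/8
Step 4: b = 49/80

49/80


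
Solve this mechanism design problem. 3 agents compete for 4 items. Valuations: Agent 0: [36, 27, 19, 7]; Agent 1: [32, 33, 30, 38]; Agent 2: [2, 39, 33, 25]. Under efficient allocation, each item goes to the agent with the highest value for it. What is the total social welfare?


Step 1: For each item, find the maximum value among all agents.
Step 2: Item 0 -> Agent 0 (value 36)
Step 3: Item 1 -> Agent 2 (value 39)
Step 4: Item 2 -> Agent 2 (value 33)
Step 5: Item 3 -> Agent 1 (value 38)
Step 6: Total welfare = 36 + 39 + 33 + 38 = 146

146


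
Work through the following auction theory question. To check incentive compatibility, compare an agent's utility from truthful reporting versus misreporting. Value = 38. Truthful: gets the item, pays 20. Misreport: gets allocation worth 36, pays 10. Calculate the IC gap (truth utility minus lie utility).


Step 1: U(truth) = value - payment = 38 - 20 = 18
Step 2: U(lie) = allocation - payment = 36 - 10 = 26
Step 3: IC gap = 18 - 26 = -8

-8


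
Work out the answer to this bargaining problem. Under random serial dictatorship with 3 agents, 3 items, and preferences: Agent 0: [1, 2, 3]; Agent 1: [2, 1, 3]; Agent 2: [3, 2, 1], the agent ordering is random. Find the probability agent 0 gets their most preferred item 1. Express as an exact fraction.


Step 1: Agent 0 wants item 1
Step 2: There are 6 possible orderings of agents
Step 3: In 6 orderings, agent 0 gets item 1
Step 4: Probability = 6/6 = 1

1


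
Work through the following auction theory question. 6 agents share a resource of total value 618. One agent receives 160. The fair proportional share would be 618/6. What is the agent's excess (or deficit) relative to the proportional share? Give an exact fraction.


Step 1: Proportional share = 618/6 = 103
Step 2: Agent's actual allocation = 160
Step 3: Excess = 160 - 103 = 57

57


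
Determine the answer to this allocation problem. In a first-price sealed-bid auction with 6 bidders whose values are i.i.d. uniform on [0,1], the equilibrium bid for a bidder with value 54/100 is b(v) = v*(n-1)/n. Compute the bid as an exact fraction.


Step 1: The symmetric BNE bidding function is b(v) = v * (n-1) / n
Step 2: Substitute v = 27/50 and n = 6
Step 3: b = 27/50 * 5/6
Step 4: b = 9/20

9/20


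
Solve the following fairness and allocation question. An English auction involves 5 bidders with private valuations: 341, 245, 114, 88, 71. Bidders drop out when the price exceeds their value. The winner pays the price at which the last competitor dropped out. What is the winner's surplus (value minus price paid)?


Step 1: Identify the highest value: 341
Step 2: Identify the second-highest value: 245
Step 3: The final price = second-highest value = 245
Step 4: Surplus = 341 - 245 = 96

96


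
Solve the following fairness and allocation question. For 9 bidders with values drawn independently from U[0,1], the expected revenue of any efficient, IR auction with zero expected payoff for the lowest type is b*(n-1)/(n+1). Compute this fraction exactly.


Step 1: By Revenue Equivalence, expected revenue = b*(n-1)/(n+1)
Step 2: Substituting n = 9, b = 1
Step 3: Revenue = 1*(9-1)/(9+1) = 1*8/10
Step 4: Revenue = 8/10 = 4/5

4/5


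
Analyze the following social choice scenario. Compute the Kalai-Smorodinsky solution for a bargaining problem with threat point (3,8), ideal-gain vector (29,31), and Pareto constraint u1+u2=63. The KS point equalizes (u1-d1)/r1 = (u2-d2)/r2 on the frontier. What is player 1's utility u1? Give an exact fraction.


Step 1: At the KS point, (u1-d1)/r1 = (u2-d2)/r2 = t and u1+u2 = 63
Step 2: u1 = d1 + r1*t and u2 = d2 + r2*t, so (d1 + r1*t) + (d2 + r2*t) = 63
Step 3: t = (63 - 3 - 8)/(29 + 31) = 52/60 = 13/15
Step 4: u1 = d1 + r1*t = 3 + 29 * 13/15 = 422/15
Step 5: (Check: u2 = d2 + r2*t = 523/15; u1+u2 = 422/15 + 523/15 = 63, on the frontier.)

422/15


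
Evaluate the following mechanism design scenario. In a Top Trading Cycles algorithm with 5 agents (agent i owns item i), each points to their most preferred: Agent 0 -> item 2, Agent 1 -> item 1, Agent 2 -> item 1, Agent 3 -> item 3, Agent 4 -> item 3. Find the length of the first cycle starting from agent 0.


Step 1: Trace the pointer graph from agent 0: 0 -> 2 -> 1 -> 1
Step 2: A cycle is detected when we revisit agent 1
Step 3: The cycle is: 1 -> 1
Step 4: Cycle length = 1

1


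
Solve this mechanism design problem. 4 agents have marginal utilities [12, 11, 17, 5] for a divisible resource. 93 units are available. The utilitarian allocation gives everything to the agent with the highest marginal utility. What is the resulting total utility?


Step 1: The marginal utilities are [12, 11, 17, 5]
Step 2: The highest marginal utility is 17
Step 3: All 93 units go to that agent
Step 4: Total utility = 17 * 93 = 1581

1581


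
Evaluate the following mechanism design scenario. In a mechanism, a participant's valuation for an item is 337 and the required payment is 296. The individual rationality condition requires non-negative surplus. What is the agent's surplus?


Step 1: Surplus = value - payment = 337 - 296 = 41
Step 2: IR is satisfied (surplus >= 0)

41


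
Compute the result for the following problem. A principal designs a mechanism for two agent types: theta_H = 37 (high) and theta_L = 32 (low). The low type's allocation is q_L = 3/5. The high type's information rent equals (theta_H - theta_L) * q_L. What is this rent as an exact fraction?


Step 1: theta_H - theta_L = 37 - 32 = 5
Step 2: Information rent = (theta_H - theta_L) * q_L
Step 3: = 5 * 3/5
Step 4: = 3

3


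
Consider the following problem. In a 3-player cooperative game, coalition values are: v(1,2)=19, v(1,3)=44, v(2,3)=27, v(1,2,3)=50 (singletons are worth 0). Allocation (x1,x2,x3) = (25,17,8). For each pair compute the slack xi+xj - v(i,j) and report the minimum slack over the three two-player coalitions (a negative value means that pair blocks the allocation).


Step 1: Slack for coalition (1,2): x1+x2 - v12 = 42 - 19 = 23
Step 2: Slack for coalition (1,3): x1+x3 - v13 = 33 - 44 = -11
Step 3: Slack for coalition (2,3): x2+x3 - v23 = 25 - 27 = -2
Step 4: Minimum slack = min(23, -11, -2) = -11, attained by (1,3); coalition (1,3) can block (slack < 0), so the allocation is not in the core

-11


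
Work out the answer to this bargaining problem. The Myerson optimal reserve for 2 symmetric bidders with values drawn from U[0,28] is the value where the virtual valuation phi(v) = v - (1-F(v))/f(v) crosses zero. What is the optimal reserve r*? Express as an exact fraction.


Step 1: For U[0,28], F(v) = v/28 and f(v) = 1/28
Step 2: phi(v) = v - (1 - v/28)/(1/28) = v - (28 - v) = 2v - 28
Step 3: Set phi(r*) = 0: 2r* - 28 = 0
Step 4: r* = 28/2 = 14 (the number of bidders n = 2 does not enter)

14


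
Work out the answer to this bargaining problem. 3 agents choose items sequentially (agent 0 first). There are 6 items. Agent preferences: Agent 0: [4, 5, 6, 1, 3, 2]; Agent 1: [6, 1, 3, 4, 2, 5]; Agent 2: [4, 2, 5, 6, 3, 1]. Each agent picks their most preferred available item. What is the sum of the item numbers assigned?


Step 1: Agent 0 picks item 4
Step 2: Agent 1 picks item 6
Step 3: Agent 2 picks item 2
Step 4: Sum = 4 + 6 + 2 = 12

12


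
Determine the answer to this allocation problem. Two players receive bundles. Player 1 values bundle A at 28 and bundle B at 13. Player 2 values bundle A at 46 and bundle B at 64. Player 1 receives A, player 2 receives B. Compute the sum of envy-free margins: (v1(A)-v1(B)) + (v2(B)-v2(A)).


Step 1: Player 1's margin = v1(A) - v1(B) = 28 - 13 = 15
Step 2: Player 2's margin = v2(B) - v2(A) = 64 - 46 = 18
Step 3: Total margin = 15 + 18 = 33

33


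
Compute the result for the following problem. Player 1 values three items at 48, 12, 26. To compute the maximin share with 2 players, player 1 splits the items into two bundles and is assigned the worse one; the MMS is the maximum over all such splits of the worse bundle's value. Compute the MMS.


Step 1: Item values = 48, 12, 26
Step 2: Enumerate all 2-bundle partitions and take the smaller bundle:
  Partition 1: {48} vs {12,26} -> bundles 48, 38; min = 38
  Partition 2: {12} vs {48,26} -> bundles 12, 74; min = 12
  Partition 3: {26} vs {48,12} -> bundles 26, 60; min = 26
Step 3: MMS = max(38, 12, 26) = 38

38


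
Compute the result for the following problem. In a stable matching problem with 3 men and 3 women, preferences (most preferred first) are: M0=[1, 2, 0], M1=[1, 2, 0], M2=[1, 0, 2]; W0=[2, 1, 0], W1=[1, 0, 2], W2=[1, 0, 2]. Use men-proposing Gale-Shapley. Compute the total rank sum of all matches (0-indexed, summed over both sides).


Step 1: Run Gale-Shapley (men propose, women hold best offer):
  M0 proposes to W1; she accepts
  M1 proposes to W1; she switches from M0
  M2 proposes to W1; rejected
  M2 proposes to W0; she accepts
  M0 proposes to W2; she accepts
Step 2: Final matching: W0-M2, W1-M1, W2-M0
Step 3: 0-indexed ranks (man's rank of his match, then woman's): 1 + 0 + 0 + 0 + 1 + 1
Step 4: Total rank sum = 3

3


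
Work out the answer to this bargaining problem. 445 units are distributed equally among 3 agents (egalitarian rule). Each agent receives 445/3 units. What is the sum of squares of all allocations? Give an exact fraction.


Step 1: Each agent's share = 445/3
Step 2: Square of each share = (445/3)^2 = 198025/9
Step 3: Sum of squares = 3 * 198025/9 = 198025/3

198025/3


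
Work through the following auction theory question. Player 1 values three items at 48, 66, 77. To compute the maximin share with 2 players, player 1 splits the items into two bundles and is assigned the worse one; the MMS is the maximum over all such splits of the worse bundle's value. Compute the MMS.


Step 1: Item values = 48, 66, 77
Step 2: Enumerate all 2-bundle partitions and take the smaller bundle:
  Partition 1: {48} vs {66,77} -> bundles 48, 143; min = 48
  Partition 2: {66} vs {48,77} -> bundles 66, 125; min = 66
  Partition 3: {77} vs {48,66} -> bundles 77, 114; min = 77
Step 3: MMS = max(48, 66, 77) = 77

77


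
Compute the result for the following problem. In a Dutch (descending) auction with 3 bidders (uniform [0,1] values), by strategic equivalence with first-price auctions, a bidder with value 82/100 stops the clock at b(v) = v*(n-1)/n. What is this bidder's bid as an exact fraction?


Step 1: Dutch auctions are strategically equivalent to first-price auctions
Step 2: The equilibrium bid is b(v) = v*(n-1)/n
Step 3: b = 41/50 * 2/3
Step 4: b = 41/75

41/75


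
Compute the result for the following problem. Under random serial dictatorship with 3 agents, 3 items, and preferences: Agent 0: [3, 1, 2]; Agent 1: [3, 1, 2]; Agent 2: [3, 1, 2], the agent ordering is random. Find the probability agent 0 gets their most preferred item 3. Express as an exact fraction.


Step 1: Agent 0 wants item 3
Step 2: There are 6 possible orderings of agents
Step 3: In 2 orderings, agent 0 gets item 3
Step 4: Probability = 2/6 = 1/3

1/3


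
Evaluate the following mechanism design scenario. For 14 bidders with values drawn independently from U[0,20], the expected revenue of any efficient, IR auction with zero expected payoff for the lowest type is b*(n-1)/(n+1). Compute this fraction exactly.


Step 1: By Revenue Equivalence, expected revenue = b*(n-1)/(n+1)
Step 2: Substituting n = 14, b = 20
Step 3: Revenue = 20*(14-1)/(14+1) = 20*13/15
Step 4: Revenue = 260/15 = 52/3

52/3


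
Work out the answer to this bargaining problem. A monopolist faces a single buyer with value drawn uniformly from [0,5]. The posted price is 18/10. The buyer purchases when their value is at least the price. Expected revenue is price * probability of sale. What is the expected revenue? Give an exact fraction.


Step 1: Posted price r = 9/5, value support [0,5]
Step 2: P(v >= r) = (5 - 9/5)/5 = 16/25
Step 3: Expected revenue = r * P(v >= r) = 9/5 * 16/25
Step 4: Revenue = 144/125

144/125


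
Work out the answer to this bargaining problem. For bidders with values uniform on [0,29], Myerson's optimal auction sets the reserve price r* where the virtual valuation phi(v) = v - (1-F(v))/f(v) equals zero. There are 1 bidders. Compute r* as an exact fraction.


Step 1: For U[0,29], F(v) = v/29 and f(v) = 1/29
Step 2: phi(v) = v - (1 - v/29)/(1/29) = v - (29 - v) = 2v - 29
Step 3: Set phi(r*) = 0: 2r* - 29 = 0
Step 4: r* = 29/2 (the number of bidders n = 1 does not enter)

29/2


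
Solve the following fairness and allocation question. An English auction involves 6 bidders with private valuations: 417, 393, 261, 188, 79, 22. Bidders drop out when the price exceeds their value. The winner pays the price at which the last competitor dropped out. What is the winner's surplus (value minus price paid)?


Step 1: Identify the highest value: 417
Step 2: Identify the second-highest value: 393
Step 3: The final price = second-highest value = 393
Step 4: Surplus = 417 - 393 = 24

24


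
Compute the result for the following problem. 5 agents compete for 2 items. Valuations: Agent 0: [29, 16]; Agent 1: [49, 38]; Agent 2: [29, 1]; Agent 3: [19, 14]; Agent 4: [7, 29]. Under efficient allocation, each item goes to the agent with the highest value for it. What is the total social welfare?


Step 1: For each item, find the maximum value among all agents.
Step 2: Item 0 -> Agent 1 (value 49)
Step 3: Item 1 -> Agent 1 (value 38)
Step 4: Total welfare = 49 + 38 = 87

87


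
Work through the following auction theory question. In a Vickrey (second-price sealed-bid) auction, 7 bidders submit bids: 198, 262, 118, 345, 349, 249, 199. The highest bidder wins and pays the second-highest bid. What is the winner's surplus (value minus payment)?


Step 1: Sort bids in descending order: 349, 345, 262, 249, 199, 198, 118
Step 2: The winning bid is the highest: 349
Step 3: The payment equals the second-highest bid: 345
Step 4: Surplus = winner's bid - payment = 349 - 345 = 4

4


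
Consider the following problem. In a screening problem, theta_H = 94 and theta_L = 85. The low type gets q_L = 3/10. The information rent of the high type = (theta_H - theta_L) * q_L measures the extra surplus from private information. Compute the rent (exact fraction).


Step 1: theta_H - theta_L = 94 - 85 = 9
Step 2: Information rent = (theta_H - theta_L) * q_L
Step 3: = 9 * 3/10
Step 4: = 27/10

27/10


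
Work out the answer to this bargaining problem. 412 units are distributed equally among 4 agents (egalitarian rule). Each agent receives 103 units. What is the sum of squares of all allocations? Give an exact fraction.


Step 1: Each agent's share = 412/4 = 103
Step 2: Square of each share = (103)^2 = 10609
Step 3: Sum of squares = 4 * 10609 = 42436

42436


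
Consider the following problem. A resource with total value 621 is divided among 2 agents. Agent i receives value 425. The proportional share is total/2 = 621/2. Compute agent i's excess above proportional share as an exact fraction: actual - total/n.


Step 1: Proportional share = 621/2
Step 2: Agent's actual allocation = 425
Step 3: Excess = 425 - 621/2 = 229/2

229/2


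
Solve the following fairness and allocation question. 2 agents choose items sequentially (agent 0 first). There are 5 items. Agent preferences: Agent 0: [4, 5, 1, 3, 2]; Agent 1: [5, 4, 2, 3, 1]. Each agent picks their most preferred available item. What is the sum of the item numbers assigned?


Step 1: Agent 0 picks item 4
Step 2: Agent 1 picks item 5
Step 3: Sum = 4 + 5 = 9

9


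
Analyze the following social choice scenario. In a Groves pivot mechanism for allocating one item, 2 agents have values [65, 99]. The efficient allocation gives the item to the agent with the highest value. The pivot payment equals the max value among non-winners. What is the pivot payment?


Step 1: The efficient winner is agent 1 with value 99
Step 2: Other agents' values: [65]
Step 3: Pivot payment = max(others) = 65
Step 4: The winner pays 65

65


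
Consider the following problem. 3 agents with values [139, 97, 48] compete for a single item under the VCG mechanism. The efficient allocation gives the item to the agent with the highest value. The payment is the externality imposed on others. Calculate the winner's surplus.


Step 1: The winner is the agent with the highest value: agent 0 with value 139
Step 2: Values of other agents: [97, 48]
Step 3: VCG payment = max of others' values = 97
Step 4: Surplus = 139 - 97 = 42

42


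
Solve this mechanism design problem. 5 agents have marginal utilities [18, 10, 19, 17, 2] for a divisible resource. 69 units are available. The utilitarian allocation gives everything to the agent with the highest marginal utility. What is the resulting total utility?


Step 1: The marginal utilities are [18, 10, 19, 17, 2]
Step 2: The highest marginal utility is 19
Step 3: All 69 units go to that agent
Step 4: Total utility = 19 * 69 = 1311

1311


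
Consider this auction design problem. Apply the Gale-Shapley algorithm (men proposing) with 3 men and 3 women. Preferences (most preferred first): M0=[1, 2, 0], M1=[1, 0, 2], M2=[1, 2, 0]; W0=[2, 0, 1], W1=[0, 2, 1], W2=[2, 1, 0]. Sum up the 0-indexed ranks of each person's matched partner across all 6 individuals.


Step 1: Run Gale-Shapley (men propose, women hold best offer):
  M0 proposes to W1; she accepts
  M1 proposes to W1; rejected
  M1 proposes to W0; she accepts
  M2 proposes to W1; rejected
  M2 proposes to W2; she accepts
Step 2: Final matching: W0-M1, W1-M0, W2-M2
Step 3: 0-indexed ranks (man's rank of his match, then woman's): 1 + 2 + 0 + 0 + 1 + 0
Step 4: Total rank sum = 4

4


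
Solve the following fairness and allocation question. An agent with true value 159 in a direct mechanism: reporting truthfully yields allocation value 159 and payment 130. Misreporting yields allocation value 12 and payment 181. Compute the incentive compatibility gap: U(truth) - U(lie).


Step 1: U(truth) = value - payment = 159 - 130 = 29
Step 2: U(lie) = allocation - payment = 12 - 181 = -169
Step 3: IC gap = 29 - (-169) = 198

198


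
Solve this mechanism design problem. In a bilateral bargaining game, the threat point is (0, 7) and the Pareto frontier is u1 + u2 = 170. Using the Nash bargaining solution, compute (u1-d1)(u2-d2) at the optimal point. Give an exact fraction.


Step 1: The Nash solution splits surplus symmetrically above the disagreement point
Step 2: u1 = (total + d1 - d2)/2 = (170 + 0 - 7)/2 = 163/2
Step 3: u2 = (total - d1 + d2)/2 = (170 - 0 + 7)/2 = 177/2
Step 4: Nash product = (163/2 - 0) * (177/2 - 7)
Step 5: = 163/2 * 163/2 = 26569/4

26569/4


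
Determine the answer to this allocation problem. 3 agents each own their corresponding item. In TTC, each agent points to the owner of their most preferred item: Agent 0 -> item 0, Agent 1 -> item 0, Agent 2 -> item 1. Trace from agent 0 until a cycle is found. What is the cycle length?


Step 1: Trace the pointer graph from agent 0: 0 -> 0
Step 2: A cycle is detected when we revisit agent 0
Step 3: The cycle is: 0 -> 0
Step 4: Cycle length = 1

1


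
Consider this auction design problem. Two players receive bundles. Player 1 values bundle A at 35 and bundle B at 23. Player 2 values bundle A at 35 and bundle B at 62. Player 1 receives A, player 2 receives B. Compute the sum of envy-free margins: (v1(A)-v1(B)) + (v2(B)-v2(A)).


Step 1: Player 1's margin = v1(A) - v1(B) = 35 - 23 = 12
Step 2: Player 2's margin = v2(B) - v2(A) = 62 - 35 = 27
Step 3: Total margin = 12 + 27 = 39

39


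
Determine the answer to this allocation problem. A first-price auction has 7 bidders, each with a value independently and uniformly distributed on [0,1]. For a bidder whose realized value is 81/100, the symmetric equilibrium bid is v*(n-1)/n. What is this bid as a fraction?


Step 1: The symmetric BNE bidding function is b(v) = v * (n-1) / n
Step 2: Substitute v = 81/100 and n = 7
Step 3: b = 81/100 * 6/7
Step 4: b = 243/350

243/350


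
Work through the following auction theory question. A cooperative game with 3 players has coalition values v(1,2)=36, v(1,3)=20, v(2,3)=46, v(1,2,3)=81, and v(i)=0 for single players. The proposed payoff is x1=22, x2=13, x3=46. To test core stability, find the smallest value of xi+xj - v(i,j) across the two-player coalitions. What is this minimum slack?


Step 1: Slack for coalition (1,2): x1+x2 - v12 = 35 - 36 = -1
Step 2: Slack for coalition (1,3): x1+x3 - v13 = 68 - 20 = 48
Step 3: Slack for coalition (2,3): x2+x3 - v23 = 59 - 46 = 13
Step 4: Minimum slack = min(-1, 48, 13) = -1, attained by (1,2); coalition (1,2) can block (slack < 0), so the allocation is not in the core

-1


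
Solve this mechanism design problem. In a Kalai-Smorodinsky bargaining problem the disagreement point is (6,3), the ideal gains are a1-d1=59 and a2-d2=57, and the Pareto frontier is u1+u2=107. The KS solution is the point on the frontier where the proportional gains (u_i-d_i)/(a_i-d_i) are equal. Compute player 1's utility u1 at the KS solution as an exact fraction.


Step 1: At the KS point, (u1-d1)/r1 = (u2-d2)/r2 = t and u1+u2 = 107
Step 2: u1 = d1 + r1*t and u2 = d2 + r2*t, so (d1 + r1*t) + (d2 + r2*t) = 107
Step 3: t = (107 - 6 - 3)/(59 + 57) = 98/116 = 49/58
Step 4: u1 = d1 + r1*t = 6 + 59 * 49/58 = 3239/58
Step 5: (Check: u2 = d2 + r2*t = 2967/58; u1+u2 = 3239/58 + 2967/58 = 107, on the frontier.)

3239/58


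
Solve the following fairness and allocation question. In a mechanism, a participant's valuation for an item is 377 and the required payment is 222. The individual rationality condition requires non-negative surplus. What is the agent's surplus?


Step 1: Surplus = value - payment = 377 - 222 = 155
Step 2: IR is satisfied (surplus >= 0)

155


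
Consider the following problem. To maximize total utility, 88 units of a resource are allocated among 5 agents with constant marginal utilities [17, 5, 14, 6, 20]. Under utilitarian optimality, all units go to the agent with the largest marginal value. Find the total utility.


Step 1: The marginal utilities are [17, 5, 14, 6, 20]
Step 2: The highest marginal utility is 20
Step 3: All 88 units go to that agent
Step 4: Total utility = 20 * 88 = 1760

1760


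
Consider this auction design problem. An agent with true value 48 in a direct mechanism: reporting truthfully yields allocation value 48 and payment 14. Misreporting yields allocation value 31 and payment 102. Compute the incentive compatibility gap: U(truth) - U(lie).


Step 1: U(truth) = value - payment = 48 - 14 = 34
Step 2: U(lie) = allocation - payment = 31 - 102 = -71
Step 3: IC gap = 34 - (-71) = 105

105


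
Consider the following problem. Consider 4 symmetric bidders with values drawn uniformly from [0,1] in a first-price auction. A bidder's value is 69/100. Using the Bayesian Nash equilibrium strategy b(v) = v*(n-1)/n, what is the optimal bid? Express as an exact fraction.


Step 1: The symmetric BNE bidding function is b(v) = v * (n-1) / n
Step 2: Substitute v = 69/100 and n = 4
Step 3: b = 69/100 * 3/4
Step 4: b = 207/400

207/400


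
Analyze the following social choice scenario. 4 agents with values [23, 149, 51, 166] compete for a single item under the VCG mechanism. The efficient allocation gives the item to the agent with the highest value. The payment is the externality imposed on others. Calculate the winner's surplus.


Step 1: The winner is the agent with the highest value: agent 3 with value 166
Step 2: Values of other agents: [23, 149, 51]
Step 3: VCG payment = max of others' values = 149
Step 4: Surplus = 166 - 149 = 17

17


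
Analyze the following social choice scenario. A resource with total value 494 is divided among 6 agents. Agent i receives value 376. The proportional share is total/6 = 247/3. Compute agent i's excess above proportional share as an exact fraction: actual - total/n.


Step 1: Proportional share = 494/6 = 247/3
Step 2: Agent's actual allocation = 376
Step 3: Excess = 376 - 247/3 = 881/3

881/3


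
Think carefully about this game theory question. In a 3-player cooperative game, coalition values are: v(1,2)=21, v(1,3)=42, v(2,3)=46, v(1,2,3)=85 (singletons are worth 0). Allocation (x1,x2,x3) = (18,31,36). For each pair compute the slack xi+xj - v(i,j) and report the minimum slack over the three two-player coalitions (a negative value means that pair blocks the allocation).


Step 1: Slack for coalition (1,2): x1+x2 - v12 = 49 - 21 = 28
Step 2: Slack for coalition (1,3): x1+x3 - v13 = 54 - 42 = 12
Step 3: Slack for coalition (2,3): x2+x3 - v23 = 67 - 46 = 21
Step 4: Minimum slack = min(28, 12, 21) = 12, attained by (1,3); no pair can gain by deviating, so the allocation is in the core

12


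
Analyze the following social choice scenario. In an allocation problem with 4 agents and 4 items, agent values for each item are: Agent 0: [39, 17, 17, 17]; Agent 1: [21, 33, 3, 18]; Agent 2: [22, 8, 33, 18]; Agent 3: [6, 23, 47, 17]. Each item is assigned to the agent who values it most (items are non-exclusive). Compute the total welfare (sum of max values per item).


Step 1: For each item, find the maximum value among all agents.
Step 2: Item 0 -> Agent 0 (value 39)
Step 3: Item 1 -> Agent 1 (value 33)
Step 4: Item 2 -> Agent 3 (value 47)
Step 5: Item 3 -> Agent 1 (value 18)
Step 6: Total welfare = 39 + 33 + 47 + 18 = 137

137


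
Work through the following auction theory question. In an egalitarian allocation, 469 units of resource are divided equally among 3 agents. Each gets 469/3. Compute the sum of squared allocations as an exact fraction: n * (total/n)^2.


Step 1: Each agent's share = 469/3
Step 2: Square of each share = (469/3)^2 = 219961/9
Step 3: Sum of squares = 3 * 219961/9 = 219961/3

219961/3


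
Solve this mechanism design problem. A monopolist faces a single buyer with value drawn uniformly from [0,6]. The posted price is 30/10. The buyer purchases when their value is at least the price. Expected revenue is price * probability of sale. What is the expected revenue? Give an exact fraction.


Step 1: Posted price r = 3, value support [0,6]
Step 2: P(v >= r) = (6 - 3)/6 = 1/2
Step 3: Expected revenue = r * P(v >= r) = 3 * 1/2
Step 4: Revenue = 3/2

3/2


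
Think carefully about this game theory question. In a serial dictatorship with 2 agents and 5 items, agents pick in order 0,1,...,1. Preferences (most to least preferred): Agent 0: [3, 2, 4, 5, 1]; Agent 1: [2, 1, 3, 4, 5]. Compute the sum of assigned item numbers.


Step 1: Agent 0 picks item 3
Step 2: Agent 1 picks item 2
Step 3: Sum = 3 + 2 = 5

5


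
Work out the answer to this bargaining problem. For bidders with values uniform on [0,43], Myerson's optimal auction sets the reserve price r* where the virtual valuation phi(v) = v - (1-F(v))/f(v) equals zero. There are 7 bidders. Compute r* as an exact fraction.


Step 1: For U[0,43], F(v) = v/43 and f(v) = 1/43
Step 2: phi(v) = v - (1 - v/43)/(1/43) = v - (43 - v) = 2v - 43
Step 3: Set phi(r*) = 0: 2r* - 43 = 0
Step 4: r* = 43/2 (the number of bidders n = 7 does not enter)

43/2


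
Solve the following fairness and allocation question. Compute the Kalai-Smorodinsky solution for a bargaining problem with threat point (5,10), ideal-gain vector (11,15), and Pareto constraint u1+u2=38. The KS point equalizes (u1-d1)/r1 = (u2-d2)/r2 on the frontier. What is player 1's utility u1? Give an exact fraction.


Step 1: At the KS point, (u1-d1)/r1 = (u2-d2)/r2 = t and u1+u2 = 38
Step 2: u1 = d1 + r1*t and u2 = d2 + r2*t, so (d1 + r1*t) + (d2 + r2*t) = 38
Step 3: t = (38 - 5 - 10)/(11 + 15) = 23/26
Step 4: u1 = d1 + r1*t = 5 + 11 * 23/26 = 383/26
Step 5: (Check: u2 = d2 + r2*t = 605/26; u1+u2 = 383/26 + 605/26 = 38, on the frontier.)

383/26


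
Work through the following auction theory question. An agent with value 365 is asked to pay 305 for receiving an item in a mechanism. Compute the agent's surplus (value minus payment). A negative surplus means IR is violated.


Step 1: Surplus = value - payment = 365 - 305 = 60
Step 2: IR is satisfied (surplus >= 0)

60


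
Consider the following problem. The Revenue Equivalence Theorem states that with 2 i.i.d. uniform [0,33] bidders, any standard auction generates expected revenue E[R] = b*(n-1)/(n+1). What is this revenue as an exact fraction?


Step 1: By Revenue Equivalence, expected revenue = b*(n-1)/(n+1)
Step 2: Substituting n = 2, b = 33
Step 3: Revenue = 33*(2-1)/(2+1) = 33*1/3
Step 4: Revenue = 33/3 = 11

11


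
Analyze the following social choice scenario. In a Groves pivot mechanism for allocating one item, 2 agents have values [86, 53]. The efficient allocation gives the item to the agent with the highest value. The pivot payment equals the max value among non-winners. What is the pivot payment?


Step 1: The efficient winner is agent 0 with value 86
Step 2: Other agents' values: [53]
Step 3: Pivot payment = max(others) = 53
Step 4: The winner pays 53

53


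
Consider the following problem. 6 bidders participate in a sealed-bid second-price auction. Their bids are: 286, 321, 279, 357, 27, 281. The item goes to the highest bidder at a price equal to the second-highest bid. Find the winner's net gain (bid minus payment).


Step 1: Sort bids in descending order: 357, 321, 286, 281, 279, 27
Step 2: The winning bid is the highest: 357
Step 3: The payment equals the second-highest bid: 321
Step 4: Surplus = winner's bid - payment = 357 - 321 = 36

36


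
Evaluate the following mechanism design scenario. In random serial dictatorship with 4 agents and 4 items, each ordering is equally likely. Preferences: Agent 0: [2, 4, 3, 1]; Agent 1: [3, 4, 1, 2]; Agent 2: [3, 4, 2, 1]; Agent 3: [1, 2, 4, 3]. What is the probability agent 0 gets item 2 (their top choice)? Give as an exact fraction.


Step 1: Agent 0 wants item 2
Step 2: There are 24 possible orderings of agents
Step 3: In 24 orderings, agent 0 gets item 2
Step 4: Probability = 24/24 = 1

1


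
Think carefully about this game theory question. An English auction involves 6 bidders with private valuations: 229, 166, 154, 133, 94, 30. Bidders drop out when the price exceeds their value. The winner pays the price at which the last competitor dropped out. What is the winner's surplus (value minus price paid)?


Step 1: Identify the highest value: 229
Step 2: Identify the second-highest value: 166
Step 3: The final price = second-highest value = 166
Step 4: Surplus = 229 - 166 = 63

63


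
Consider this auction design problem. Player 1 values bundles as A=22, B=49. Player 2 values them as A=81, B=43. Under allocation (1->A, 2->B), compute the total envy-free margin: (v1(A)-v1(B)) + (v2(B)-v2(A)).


Step 1: Player 1's margin = v1(A) - v1(B) = 22 - 49 = -27
Step 2: Player 2's margin = v2(B) - v2(A) = 43 - 81 = -38
Step 3: Total margin = -27 + -38 = -65

-65


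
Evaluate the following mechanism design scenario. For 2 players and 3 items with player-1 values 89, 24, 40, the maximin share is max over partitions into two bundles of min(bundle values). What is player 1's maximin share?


Step 1: Item values = 89, 24, 40
Step 2: Enumerate all 2-bundle partitions and take the smaller bundle:
  Partition 1: {89} vs {24,40} -> bundles 89, 64; min = 64
  Partition 2: {24} vs {89,40} -> bundles 24, 129; min = 24
  Partition 3: {40} vs {89,24} -> bundles 40, 113; min = 40
Step 3: MMS = max(64, 24, 40) = 64

64


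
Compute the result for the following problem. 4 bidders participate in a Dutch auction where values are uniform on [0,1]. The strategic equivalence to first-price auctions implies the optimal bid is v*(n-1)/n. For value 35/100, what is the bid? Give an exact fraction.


Step 1: Dutch auctions are strategically equivalent to first-price auctions
Step 2: The equilibrium bid is b(v) = v*(n-1)/n
Step 3: b = 7/20 * 3/4
Step 4: b = 21/80

21/80


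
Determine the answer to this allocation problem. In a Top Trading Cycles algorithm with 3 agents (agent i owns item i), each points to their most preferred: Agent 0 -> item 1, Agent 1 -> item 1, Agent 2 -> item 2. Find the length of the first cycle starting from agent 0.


Step 1: Trace the pointer graph from agent 0: 0 -> 1 -> 1
Step 2: A cycle is detected when we revisit agent 1
Step 3: The cycle is: 1 -> 1
Step 4: Cycle length = 1

1


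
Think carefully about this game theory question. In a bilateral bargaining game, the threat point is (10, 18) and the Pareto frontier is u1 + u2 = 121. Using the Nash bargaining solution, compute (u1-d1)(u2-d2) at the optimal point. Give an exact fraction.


Step 1: The Nash solution splits surplus symmetrically above the disagreement point
Step 2: u1 = (total + d1 - d2)/2 = (121 + 10 - 18)/2 = 113/2
Step 3: u2 = (total - d1 + d2)/2 = (121 - 10 + 18)/2 = 129/2
Step 4: Nash product = (113/2 - 10) * (129/2 - 18)
Step 5: = 93/2 * 93/2 = 8649/4

8649/4


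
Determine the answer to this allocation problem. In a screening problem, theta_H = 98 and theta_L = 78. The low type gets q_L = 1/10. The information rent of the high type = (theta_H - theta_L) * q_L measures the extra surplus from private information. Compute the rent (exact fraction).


Step 1: theta_H - theta_L = 98 - 78 = 20
Step 2: Information rent = (theta_H - theta_L) * q_L
Step 3: = 20 * 1/10
Step 4: = 2

2


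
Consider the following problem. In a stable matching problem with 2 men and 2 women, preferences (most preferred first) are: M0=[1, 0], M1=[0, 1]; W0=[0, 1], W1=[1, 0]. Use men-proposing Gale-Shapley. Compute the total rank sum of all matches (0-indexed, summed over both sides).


Step 1: Run Gale-Shapley (men propose, women hold best offer):
  M0 proposes to W1; she accepts
  M1 proposes to W0; she accepts
Step 2: Final matching: W0-M1, W1-M0
Step 3: 0-indexed ranks (man's rank of his match, then woman's): 0 + 1 + 0 + 1
Step 4: Total rank sum = 2

2


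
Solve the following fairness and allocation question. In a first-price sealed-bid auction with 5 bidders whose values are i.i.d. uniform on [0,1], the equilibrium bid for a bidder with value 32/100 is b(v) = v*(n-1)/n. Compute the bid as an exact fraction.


Step 1: The symmetric BNE bidding function is b(v) = v * (n-1) / n
Step 2: Substitute v = 8/25 and n = 5
Step 3: b = 8/25 * 4/5
Step 4: b = 32/125

32/125


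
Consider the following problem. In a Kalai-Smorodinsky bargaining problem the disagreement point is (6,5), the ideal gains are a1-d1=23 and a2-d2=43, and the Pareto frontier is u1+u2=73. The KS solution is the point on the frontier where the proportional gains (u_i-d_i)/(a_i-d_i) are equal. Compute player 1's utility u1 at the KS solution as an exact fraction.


Step 1: At the KS point, (u1-d1)/r1 = (u2-d2)/r2 = t and u1+u2 = 73
Step 2: u1 = d1 + r1*t and u2 = d2 + r2*t, so (d1 + r1*t) + (d2 + r2*t) = 73
Step 3: t = (73 - 6 - 5)/(23 + 43) = 62/66 = 31/33
Step 4: u1 = d1 + r1*t = 6 + 23 * 31/33 = 911/33
Step 5: (Check: u2 = d2 + r2*t = 1498/33; u1+u2 = 911/33 + 1498/33 = 73, on the frontier.)

911/33


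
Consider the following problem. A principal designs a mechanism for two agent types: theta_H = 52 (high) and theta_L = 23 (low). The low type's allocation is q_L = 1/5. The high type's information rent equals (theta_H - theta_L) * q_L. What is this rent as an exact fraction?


Step 1: theta_H - theta_L = 52 - 23 = 29
Step 2: Information rent = (theta_H - theta_L) * q_L
Step 3: = 29 * 1/5
Step 4: = 29/5

29/5


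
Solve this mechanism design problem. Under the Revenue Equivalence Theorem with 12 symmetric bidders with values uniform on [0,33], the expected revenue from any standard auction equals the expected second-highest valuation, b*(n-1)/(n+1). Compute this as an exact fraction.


Step 1: By Revenue Equivalence, expected revenue = b*(n-1)/(n+1)
Step 2: Substituting n = 12, b = 33
Step 3: Revenue = 33*(12-1)/(12+1) = 33*11/13
Step 4: Revenue = 363/13

363/13


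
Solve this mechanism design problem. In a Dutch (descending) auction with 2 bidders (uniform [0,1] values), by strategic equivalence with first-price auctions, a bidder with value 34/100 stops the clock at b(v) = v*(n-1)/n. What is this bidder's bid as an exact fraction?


Step 1: Dutch auctions are strategically equivalent to first-price auctions
Step 2: The equilibrium bid is b(v) = v*(n-1)/n
Step 3: b = 17/50 * 1/2
Step 4: b = 17/100

17/100


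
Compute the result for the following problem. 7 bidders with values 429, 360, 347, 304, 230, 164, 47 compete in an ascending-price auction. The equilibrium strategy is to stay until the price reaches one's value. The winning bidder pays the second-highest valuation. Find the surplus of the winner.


Step 1: Identify the highest value: 429
Step 2: Identify the second-highest value: 360
Step 3: The final price = second-highest value = 360
Step 4: Surplus = 429 - 360 = 69

69
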